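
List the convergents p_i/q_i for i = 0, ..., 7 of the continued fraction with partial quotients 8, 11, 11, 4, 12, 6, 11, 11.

8/1, 89/11, 987/122, 4037/499, 49431/6110, 300623/37159, 3356284/414859, 37219747/4600608

Using the convergent recurrence p_i = a_i*p_{i-1} + p_{i-2}, q_i = a_i*q_{i-1} + q_{i-2} with p_{-2}=0, p_{-1}=1, q_{-2}=1, q_{-1}=0:
  i=0: a_0=8, p_0 = 8*1 + 0 = 8, q_0 = 8*0 + 1 = 1.
  i=1: a_1=11, p_1 = 11*8 + 1 = 89, q_1 = 11*1 + 0 = 11.
  i=2: a_2=11, p_2 = 11*89 + 8 = 987, q_2 = 11*11 + 1 = 122.
  i=3: a_3=4, p_3 = 4*987 + 89 = 4037, q_3 = 4*122 + 11 = 499.
  i=4: a_4=12, p_4 = 12*4037 + 987 = 49431, q_4 = 12*499 + 122 = 6110.
  i=5: a_5=6, p_5 = 6*49431 + 4037 = 300623, q_5 = 6*6110 + 499 = 37159.
  i=6: a_6=11, p_6 = 11*300623 + 49431 = 3356284, q_6 = 11*37159 + 6110 = 414859.
  i=7: a_7=11, p_7 = 11*3356284 + 300623 = 37219747, q_7 = 11*414859 + 37159 = 4600608.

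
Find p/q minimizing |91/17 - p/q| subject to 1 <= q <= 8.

16/3

Expand x = 91/17 as a continued fraction with the Euclidean algorithm:
  91 = 5*17 + 6, so a_0 = 5.
  17 = 2*6 + 5, so a_1 = 2.
  6 = 1*5 + 1, so a_2 = 1.
  5 = 5*1 + 0, so a_3 = 5.
so x = [5; 2, 1, 5].
Convergents (p_i = a_i*p_{i-1} + p_{i-2}, q_i = a_i*q_{i-1} + q_{i-2} with p_{-2}=0, p_{-1}=1, q_{-2}=1, q_{-1}=0), until the denominator exceeds 8:
  i=0: a_0=5, p_0 = 5*1 + 0 = 5, q_0 = 5*0 + 1 = 1.
  i=1: a_1=2, p_1 = 2*5 + 1 = 11, q_1 = 2*1 + 0 = 2.
  i=2: a_2=1, p_2 = 1*11 + 5 = 16, q_2 = 1*2 + 1 = 3.
  i=3: a_3=5, p_3 = 5*16 + 11 = 91, q_3 = 5*3 + 2 = 17.
q_3 = 17 > 8, so the last convergent with denominator <= 8 is p_2/q_2 = 16/3.
The closest fraction with denominator <= 8 is either p_2/q_2 or the intermediate fraction (k*p_2 + p_1)/(k*q_2 + q_1) with the largest k >= 1 whose denominator stays <= 8; these approach x as k grows, and every other convergent or intermediate fraction in range is farther away.
Largest k: floor((8 - q_1)/q_2) = floor((8 - 2)/3) = 2.
That gives (2*16 + 11)/(2*3 + 2) = 43/8.
Compare the errors: |x - 16/3| = |91*3 - 16*17|/(17*3) = 1/51, and |x - 43/8| = |91*8 - 43*17|/(17*8) = 3/136.
Cross-multiplying, 1*136 = 136 < 153 = 3*51, so 1/51 is smaller: the convergent 16/3 is closer to x than 43/8.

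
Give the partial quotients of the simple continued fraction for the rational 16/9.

Run the Euclidean algorithm on 16 and 9; the successive quotients are the partial quotients a_0, a_1, ... (each step inverts the fractional part left over by the previous one):
  16 = 1*9 + 7, so a_0 = 1.
  9 = 1*7 + 2, so a_1 = 1.
  7 = 3*2 + 1, so a_2 = 3.
  2 = 2*1 + 0, so a_3 = 2.
The remainder reaches 0 after 4 divisions, so the expansion has 4 partial quotients, read off in order.

[1; 1, 3, 2]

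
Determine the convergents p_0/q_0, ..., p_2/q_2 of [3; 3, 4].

Using the convergent recurrence p_i = a_i*p_{i-1} + p_{i-2}, q_i = a_i*q_{i-1} + q_{i-2} with p_{-2}=0, p_{-1}=1, q_{-2}=1, q_{-1}=0:
  i=0: a_0=3, p_0 = 3*1 + 0 = 3, q_0 = 3*0 + 1 = 1.
  i=1: a_1=3, p_1 = 3*3 + 1 = 10, q_1 = 3*1 + 0 = 3.
  i=2: a_2=4, p_2 = 4*10 + 3 = 43, q_2 = 4*3 + 1 = 13.

3/1, 10/3, 43/13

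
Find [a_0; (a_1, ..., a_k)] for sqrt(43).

[6; (1, 1, 3, 1, 5, 1, 3, 1, 1, 12)]

Write x_i = (sqrt(43) + m_i)/d_i with (m_0, d_0) = (0, 1). a_0 = floor(sqrt(43)) = 6, since 6^2 = 36 <= 43 < 49 = 7^2.
Iterate m_{i+1} = d_i*a_i - m_i, d_{i+1} = (43 - m_{i+1}^2)/d_i, a_{i+1} = floor((a_0 + m_{i+1})/d_{i+1}):
  m_1 = 1*6 - 0 = 6, d_1 = (43 - 6^2)/1 = 7/1 = 7, a_1 = floor((6 + 6)/7) = 1.
  m_2 = 7*1 - 6 = 1, d_2 = (43 - 1^2)/7 = 42/7 = 6, a_2 = floor((6 + 1)/6) = 1.
  m_3 = 6*1 - 1 = 5, d_3 = (43 - 5^2)/6 = 18/6 = 3, a_3 = floor((6 + 5)/3) = 3.
  m_4 = 3*3 - 5 = 4, d_4 = (43 - 4^2)/3 = 27/3 = 9, a_4 = floor((6 + 4)/9) = 1.
  m_5 = 9*1 - 4 = 5, d_5 = (43 - 5^2)/9 = 18/9 = 2, a_5 = floor((6 + 5)/2) = 5.
  m_6 = 2*5 - 5 = 5, d_6 = (43 - 5^2)/2 = 18/2 = 9, a_6 = floor((6 + 5)/9) = 1.
  m_7 = 9*1 - 5 = 4, d_7 = (43 - 4^2)/9 = 27/9 = 3, a_7 = floor((6 + 4)/3) = 3.
  m_8 = 3*3 - 4 = 5, d_8 = (43 - 5^2)/3 = 18/3 = 6, a_8 = floor((6 + 5)/6) = 1.
  m_9 = 6*1 - 5 = 1, d_9 = (43 - 1^2)/6 = 42/6 = 7, a_9 = floor((6 + 1)/7) = 1.
  m_10 = 7*1 - 1 = 6, d_10 = (43 - 6^2)/7 = 7/7 = 1, a_10 = floor((6 + 6)/1) = 12.
  m_11 = 1*12 - 6 = 6, d_11 = (43 - 6^2)/1 = 7/1 = 7: (m_11, d_11) = (m_1, d_1) = (6, 7), so from here the quotients repeat a_1, ..., a_10; the period length is 10.
Hence the expansion of sqrt(43) is a_0 = 6 followed by the repeating block 1, 1, 3, 1, 5, 1, 3, 1, 1, 12 (period 10).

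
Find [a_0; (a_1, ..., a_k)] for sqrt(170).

[13; (26)]

Write x_i = (sqrt(170) + m_i)/d_i with (m_0, d_0) = (0, 1). a_0 = floor(sqrt(170)) = 13, since 13^2 = 169 <= 170 < 196 = 14^2.
Iterate m_{i+1} = d_i*a_i - m_i, d_{i+1} = (170 - m_{i+1}^2)/d_i, a_{i+1} = floor((a_0 + m_{i+1})/d_{i+1}):
  m_1 = 1*13 - 0 = 13, d_1 = (170 - 13^2)/1 = 1/1 = 1, a_1 = floor((13 + 13)/1) = 26.
  m_2 = 1*26 - 13 = 13, d_2 = (170 - 13^2)/1 = 1/1 = 1: (m_2, d_2) = (m_1, d_1) = (13, 1), so from here the quotient a_1 repeats; the period length is 1.
Hence the expansion of sqrt(170) is a_0 = 13 followed by the repeating block 26 (period 1).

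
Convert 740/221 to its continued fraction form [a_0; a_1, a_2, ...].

[3; 2, 1, 6, 1, 2, 3]

Run the Euclidean algorithm on 740 and 221; the successive quotients are the partial quotients a_0, a_1, ... (each step inverts the fractional part left over by the previous one):
  740 = 3*221 + 77, so a_0 = 3.
  221 = 2*77 + 67, so a_1 = 2.
  77 = 1*67 + 10, so a_2 = 1.
  67 = 6*10 + 7, so a_3 = 6.
  10 = 1*7 + 3, so a_4 = 1.
  7 = 2*3 + 1, so a_5 = 2.
  3 = 3*1 + 0, so a_6 = 3.
The remainder reaches 0 after 7 divisions, so the expansion has 7 partial quotients, read off in order.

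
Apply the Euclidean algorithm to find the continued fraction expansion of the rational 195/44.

Run the Euclidean algorithm on 195 and 44; the successive quotients are the partial quotients a_0, a_1, ... (each step inverts the fractional part left over by the previous one):
  195 = 4*44 + 19, so a_0 = 4.
  44 = 2*19 + 6, so a_1 = 2.
  19 = 3*6 + 1, so a_2 = 3.
  6 = 6*1 + 0, so a_3 = 6.
The remainder reaches 0 after 4 divisions, so the expansion has 4 partial quotients, read off in order.

[4; 2, 3, 6]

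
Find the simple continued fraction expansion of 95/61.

Run the Euclidean algorithm on 95 and 61; the successive quotients are the partial quotients a_0, a_1, ... (each step inverts the fractional part left over by the previous one):
  95 = 1*61 + 34, so a_0 = 1.
  61 = 1*34 + 27, so a_1 = 1.
  34 = 1*27 + 7, so a_2 = 1.
  27 = 3*7 + 6, so a_3 = 3.
  7 = 1*6 + 1, so a_4 = 1.
  6 = 6*1 + 0, so a_5 = 6.
The remainder reaches 0 after 6 divisions, so the expansion has 6 partial quotients, read off in order.

[1; 1, 1, 3, 1, 6]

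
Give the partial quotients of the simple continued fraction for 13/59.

Run the Euclidean algorithm on 13 and 59; the successive quotients are the partial quotients a_0, a_1, ... (each step inverts the fractional part left over by the previous one):
  13 = 0*59 + 13, so a_0 = 0.
  59 = 4*13 + 7, so a_1 = 4.
  13 = 1*7 + 6, so a_2 = 1.
  7 = 1*6 + 1, so a_3 = 1.
  6 = 6*1 + 0, so a_4 = 6.
The remainder reaches 0 after 5 divisions, so the expansion has 5 partial quotients, read off in order.

[0; 4, 1, 1, 6]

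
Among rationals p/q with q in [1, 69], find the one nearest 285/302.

Expand x = 285/302 as a continued fraction with the Euclidean algorithm:
  285 = 0*302 + 285, so a_0 = 0.
  302 = 1*285 + 17, so a_1 = 1.
  285 = 16*17 + 13, so a_2 = 16.
  17 = 1*13 + 4, so a_3 = 1.
  13 = 3*4 + 1, so a_4 = 3.
  4 = 4*1 + 0, so a_5 = 4.
so x = [0; 1, 16, 1, 3, 4].
Convergents (p_i = a_i*p_{i-1} + p_{i-2}, q_i = a_i*q_{i-1} + q_{i-2} with p_{-2}=0, p_{-1}=1, q_{-2}=1, q_{-1}=0), until the denominator exceeds 69:
  i=0: a_0=0, p_0 = 0*1 + 0 = 0, q_0 = 0*0 + 1 = 1.
  i=1: a_1=1, p_1 = 1*0 + 1 = 1, q_1 = 1*1 + 0 = 1.
  i=2: a_2=16, p_2 = 16*1 + 0 = 16, q_2 = 16*1 + 1 = 17.
  i=3: a_3=1, p_3 = 1*16 + 1 = 17, q_3 = 1*17 + 1 = 18.
  i=4: a_4=3, p_4 = 3*17 + 16 = 67, q_4 = 3*18 + 17 = 71.
q_4 = 71 > 69, so the last convergent with denominator <= 69 is p_3/q_3 = 17/18.
The closest fraction with denominator <= 69 is either p_3/q_3 or the intermediate fraction (k*p_3 + p_2)/(k*q_3 + q_2) with the largest k >= 1 whose denominator stays <= 69; these approach x as k grows, and every other convergent or intermediate fraction in range is farther away.
Largest k: floor((69 - q_2)/q_3) = floor((69 - 17)/18) = 2.
That gives (2*17 + 16)/(2*18 + 17) = 50/53.
Compare the errors: |x - 17/18| = |285*18 - 17*302|/(302*18) = 4/5436, and |x - 50/53| = |285*53 - 50*302|/(302*53) = 5/16006.
Cross-multiplying, 5*5436 = 27180 < 64024 = 4*16006, so 5/16006 is smaller: the intermediate fraction 50/53 is closer to x than 17/18.

50/53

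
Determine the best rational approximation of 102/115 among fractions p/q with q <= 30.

Expand x = 102/115 as a continued fraction with the Euclidean algorithm:
  102 = 0*115 + 102, so a_0 = 0.
  115 = 1*102 + 13, so a_1 = 1.
  102 = 7*13 + 11, so a_2 = 7.
  13 = 1*11 + 2, so a_3 = 1.
  11 = 5*2 + 1, so a_4 = 5.
  2 = 2*1 + 0, so a_5 = 2.
so x = [0; 1, 7, 1, 5, 2].
Convergents (p_i = a_i*p_{i-1} + p_{i-2}, q_i = a_i*q_{i-1} + q_{i-2} with p_{-2}=0, p_{-1}=1, q_{-2}=1, q_{-1}=0), until the denominator exceeds 30:
  i=0: a_0=0, p_0 = 0*1 + 0 = 0, q_0 = 0*0 + 1 = 1.
  i=1: a_1=1, p_1 = 1*0 + 1 = 1, q_1 = 1*1 + 0 = 1.
  i=2: a_2=7, p_2 = 7*1 + 0 = 7, q_2 = 7*1 + 1 = 8.
  i=3: a_3=1, p_3 = 1*7 + 1 = 8, q_3 = 1*8 + 1 = 9.
  i=4: a_4=5, p_4 = 5*8 + 7 = 47, q_4 = 5*9 + 8 = 53.
q_4 = 53 > 30, so the last convergent with denominator <= 30 is p_3/q_3 = 8/9.
The closest fraction with denominator <= 30 is either p_3/q_3 or the intermediate fraction (k*p_3 + p_2)/(k*q_3 + q_2) with the largest k >= 1 whose denominator stays <= 30; these approach x as k grows, and every other convergent or intermediate fraction in range is farther away.
Largest k: floor((30 - q_2)/q_3) = floor((30 - 8)/9) = 2.
That gives (2*8 + 7)/(2*9 + 8) = 23/26.
Compare the errors: |x - 8/9| = |102*9 - 8*115|/(115*9) = 2/1035, and |x - 23/26| = |102*26 - 23*115|/(115*26) = 7/2990.
Cross-multiplying, 2*2990 = 5980 < 7245 = 7*1035, so 2/1035 is smaller: the convergent 8/9 is closer to x than 23/26.

8/9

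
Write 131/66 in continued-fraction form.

Run the Euclidean algorithm on 131 and 66; the successive quotients are the partial quotients a_0, a_1, ... (each step inverts the fractional part left over by the previous one):
  131 = 1*66 + 65, so a_0 = 1.
  66 = 1*65 + 1, so a_1 = 1.
  65 = 65*1 + 0, so a_2 = 65.
The remainder reaches 0 after 3 divisions, so the expansion has 3 partial quotients, read off in order.

[1; 1, 65]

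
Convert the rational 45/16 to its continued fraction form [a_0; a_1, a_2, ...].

[2; 1, 4, 3]

Run the Euclidean algorithm on 45 and 16; the successive quotients are the partial quotients a_0, a_1, ... (each step inverts the fractional part left over by the previous one):
  45 = 2*16 + 13, so a_0 = 2.
  16 = 1*13 + 3, so a_1 = 1.
  13 = 4*3 + 1, so a_2 = 4.
  3 = 3*1 + 0, so a_3 = 3.
The remainder reaches 0 after 4 divisions, so the expansion has 4 partial quotients, read off in order.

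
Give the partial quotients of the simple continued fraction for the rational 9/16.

Run the Euclidean algorithm on 9 and 16; the successive quotients are the partial quotients a_0, a_1, ... (each step inverts the fractional part left over by the previous one):
  9 = 0*16 + 9, so a_0 = 0.
  16 = 1*9 + 7, so a_1 = 1.
  9 = 1*7 + 2, so a_2 = 1.
  7 = 3*2 + 1, so a_3 = 3.
  2 = 2*1 + 0, so a_4 = 2.
The remainder reaches 0 after 5 divisions, so the expansion has 5 partial quotients, read off in order.

[0; 1, 1, 3, 2]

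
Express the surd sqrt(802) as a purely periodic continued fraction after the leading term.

Write x_i = (sqrt(802) + m_i)/d_i with (m_0, d_0) = (0, 1). a_0 = floor(sqrt(802)) = 28, since 28^2 = 784 <= 802 < 841 = 29^2.
Iterate m_{i+1} = d_i*a_i - m_i, d_{i+1} = (802 - m_{i+1}^2)/d_i, a_{i+1} = floor((a_0 + m_{i+1})/d_{i+1}):
  m_1 = 1*28 - 0 = 28, d_1 = (802 - 28^2)/1 = 18/1 = 18, a_1 = floor((28 + 28)/18) = 3.
  m_2 = 18*3 - 28 = 26, d_2 = (802 - 26^2)/18 = 126/18 = 7, a_2 = floor((28 + 26)/7) = 7.
  m_3 = 7*7 - 26 = 23, d_3 = (802 - 23^2)/7 = 273/7 = 39, a_3 = floor((28 + 23)/39) = 1.
  m_4 = 39*1 - 23 = 16, d_4 = (802 - 16^2)/39 = 546/39 = 14, a_4 = floor((28 + 16)/14) = 3.
  m_5 = 14*3 - 16 = 26, d_5 = (802 - 26^2)/14 = 126/14 = 9, a_5 = floor((28 + 26)/9) = 6.
  m_6 = 9*6 - 26 = 28, d_6 = (802 - 28^2)/9 = 18/9 = 2, a_6 = floor((28 + 28)/2) = 28.
  m_7 = 2*28 - 28 = 28, d_7 = (802 - 28^2)/2 = 18/2 = 9, a_7 = floor((28 + 28)/9) = 6.
  m_8 = 9*6 - 28 = 26, d_8 = (802 - 26^2)/9 = 126/9 = 14, a_8 = floor((28 + 26)/14) = 3.
  m_9 = 14*3 - 26 = 16, d_9 = (802 - 16^2)/14 = 546/14 = 39, a_9 = floor((28 + 16)/39) = 1.
  m_10 = 39*1 - 16 = 23, d_10 = (802 - 23^2)/39 = 273/39 = 7, a_10 = floor((28 + 23)/7) = 7.
  m_11 = 7*7 - 23 = 26, d_11 = (802 - 26^2)/7 = 126/7 = 18, a_11 = floor((28 + 26)/18) = 3.
  m_12 = 18*3 - 26 = 28, d_12 = (802 - 28^2)/18 = 18/18 = 1, a_12 = floor((28 + 28)/1) = 56.
  m_13 = 1*56 - 28 = 28, d_13 = (802 - 28^2)/1 = 18/1 = 18: (m_13, d_13) = (m_1, d_1) = (28, 18), so from here the quotients repeat a_1, ..., a_12; the period length is 12.
Hence the expansion of sqrt(802) is a_0 = 28 followed by the repeating block 3, 7, 1, 3, 6, 28, 6, 3, 1, 7, 3, 56 (period 12).

[28; (3, 7, 1, 3, 6, 28, 6, 3, 1, 7, 3, 56)]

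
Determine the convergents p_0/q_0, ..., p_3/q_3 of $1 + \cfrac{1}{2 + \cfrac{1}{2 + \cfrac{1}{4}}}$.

1/1, 3/2, 7/5, 31/22

Using the convergent recurrence p_i = a_i*p_{i-1} + p_{i-2}, q_i = a_i*q_{i-1} + q_{i-2} with p_{-2}=0, p_{-1}=1, q_{-2}=1, q_{-1}=0:
  i=0: a_0=1, p_0 = 1*1 + 0 = 1, q_0 = 1*0 + 1 = 1.
  i=1: a_1=2, p_1 = 2*1 + 1 = 3, q_1 = 2*1 + 0 = 2.
  i=2: a_2=2, p_2 = 2*3 + 1 = 7, q_2 = 2*2 + 1 = 5.
  i=3: a_3=4, p_3 = 4*7 + 3 = 31, q_3 = 4*5 + 2 = 22.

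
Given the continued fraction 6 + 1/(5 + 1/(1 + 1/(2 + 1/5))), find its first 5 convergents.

6/1, 31/5, 37/6, 105/17, 562/91

Using the convergent recurrence p_i = a_i*p_{i-1} + p_{i-2}, q_i = a_i*q_{i-1} + q_{i-2} with p_{-2}=0, p_{-1}=1, q_{-2}=1, q_{-1}=0:
  i=0: a_0=6, p_0 = 6*1 + 0 = 6, q_0 = 6*0 + 1 = 1.
  i=1: a_1=5, p_1 = 5*6 + 1 = 31, q_1 = 5*1 + 0 = 5.
  i=2: a_2=1, p_2 = 1*31 + 6 = 37, q_2 = 1*5 + 1 = 6.
  i=3: a_3=2, p_3 = 2*37 + 31 = 105, q_3 = 2*6 + 5 = 17.
  i=4: a_4=5, p_4 = 5*105 + 37 = 562, q_4 = 5*17 + 6 = 91.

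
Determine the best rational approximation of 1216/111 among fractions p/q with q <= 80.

734/67

Expand x = 1216/111 as a continued fraction with the Euclidean algorithm:
  1216 = 10*111 + 106, so a_0 = 10.
  111 = 1*106 + 5, so a_1 = 1.
  106 = 21*5 + 1, so a_2 = 21.
  5 = 5*1 + 0, so a_3 = 5.
so x = [10; 1, 21, 5].
Convergents (p_i = a_i*p_{i-1} + p_{i-2}, q_i = a_i*q_{i-1} + q_{i-2} with p_{-2}=0, p_{-1}=1, q_{-2}=1, q_{-1}=0), until the denominator exceeds 80:
  i=0: a_0=10, p_0 = 10*1 + 0 = 10, q_0 = 10*0 + 1 = 1.
  i=1: a_1=1, p_1 = 1*10 + 1 = 11, q_1 = 1*1 + 0 = 1.
  i=2: a_2=21, p_2 = 21*11 + 10 = 241, q_2 = 21*1 + 1 = 22.
  i=3: a_3=5, p_3 = 5*241 + 11 = 1216, q_3 = 5*22 + 1 = 111.
q_3 = 111 > 80, so the last convergent with denominator <= 80 is p_2/q_2 = 241/22.
The closest fraction with denominator <= 80 is either p_2/q_2 or the intermediate fraction (k*p_2 + p_1)/(k*q_2 + q_1) with the largest k >= 1 whose denominator stays <= 80; these approach x as k grows, and every other convergent or intermediate fraction in range is farther away.
Largest k: floor((80 - q_1)/q_2) = floor((80 - 1)/22) = 3.
That gives (3*241 + 11)/(3*22 + 1) = 734/67.
Compare the errors: |x - 241/22| = |1216*22 - 241*111|/(111*22) = 1/2442, and |x - 734/67| = |1216*67 - 734*111|/(111*67) = 2/7437.
Cross-multiplying, 2*2442 = 4884 < 7437 = 1*7437, so 2/7437 is smaller: the intermediate fraction 734/67 is closer to x than 241/22.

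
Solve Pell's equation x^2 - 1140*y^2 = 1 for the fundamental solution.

First expand sqrt(1140) as a continued fraction. With x_i = (sqrt(1140) + m_i)/d_i and (m_0, d_0) = (0, 1): a_0 = floor(sqrt(1140)) = 33, since 33^2 = 1089 <= 1140 < 1156 = 34^2.
Iterate m_{i+1} = d_i*a_i - m_i, d_{i+1} = (1140 - m_{i+1}^2)/d_i, a_{i+1} = floor((a_0 + m_{i+1})/d_{i+1}):
  m_1 = 1*33 - 0 = 33, d_1 = (1140 - 33^2)/1 = 51/1 = 51, a_1 = floor((33 + 33)/51) = 1.
  m_2 = 51*1 - 33 = 18, d_2 = (1140 - 18^2)/51 = 816/51 = 16, a_2 = floor((33 + 18)/16) = 3.
  m_3 = 16*3 - 18 = 30, d_3 = (1140 - 30^2)/16 = 240/16 = 15, a_3 = floor((33 + 30)/15) = 4.
  m_4 = 15*4 - 30 = 30, d_4 = (1140 - 30^2)/15 = 240/15 = 16, a_4 = floor((33 + 30)/16) = 3.
  m_5 = 16*3 - 30 = 18, d_5 = (1140 - 18^2)/16 = 816/16 = 51, a_5 = floor((33 + 18)/51) = 1.
  m_6 = 51*1 - 18 = 33, d_6 = (1140 - 33^2)/51 = 51/51 = 1, a_6 = floor((33 + 33)/1) = 66.
  m_7 = 1*66 - 33 = 33, d_7 = (1140 - 33^2)/1 = 51/1 = 51: (m_7, d_7) = (m_1, d_1) = (33, 51), so from here the quotients repeat a_1, ..., a_6; the period length is 6.
So sqrt(1140) = [33; (1, 3, 4, 3, 1, 66)] with period length k = 6.
k is even, so the fundamental solution of x^2 - 1140y^2 = 1 is (p_{k-1}, q_{k-1}) = (p_5, q_5); compute convergents through index 5.
Convergents (p_i = a_i*p_{i-1} + p_{i-2}, q_i = a_i*q_{i-1} + q_{i-2} with p_{-2}=0, p_{-1}=1, q_{-2}=1, q_{-1}=0):
  i=0: a_0=33, p_0 = 33*1 + 0 = 33, q_0 = 33*0 + 1 = 1.
  i=1: a_1=1, p_1 = 1*33 + 1 = 34, q_1 = 1*1 + 0 = 1.
  i=2: a_2=3, p_2 = 3*34 + 33 = 135, q_2 = 3*1 + 1 = 4.
  i=3: a_3=4, p_3 = 4*135 + 34 = 574, q_3 = 4*4 + 1 = 17.
  i=4: a_4=3, p_4 = 3*574 + 135 = 1857, q_4 = 3*17 + 4 = 55.
  i=5: a_5=1, p_5 = 1*1857 + 574 = 2431, q_5 = 1*55 + 17 = 72.
Check: 2431^2 - 1140*72^2 = 5909761 - 5909760 = 1, so (x, y) = (2431, 72) solves the equation, and by the theorem it is the least positive solution.

(x, y) = (2431, 72)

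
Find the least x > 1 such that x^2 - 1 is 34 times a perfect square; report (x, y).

First expand sqrt(34) as a continued fraction. With x_i = (sqrt(34) + m_i)/d_i and (m_0, d_0) = (0, 1): a_0 = floor(sqrt(34)) = 5, since 5^2 = 25 <= 34 < 36 = 6^2.
Iterate m_{i+1} = d_i*a_i - m_i, d_{i+1} = (34 - m_{i+1}^2)/d_i, a_{i+1} = floor((a_0 + m_{i+1})/d_{i+1}):
  m_1 = 1*5 - 0 = 5, d_1 = (34 - 5^2)/1 = 9/1 = 9, a_1 = floor((5 + 5)/9) = 1.
  m_2 = 9*1 - 5 = 4, d_2 = (34 - 4^2)/9 = 18/9 = 2, a_2 = floor((5 + 4)/2) = 4.
  m_3 = 2*4 - 4 = 4, d_3 = (34 - 4^2)/2 = 18/2 = 9, a_3 = floor((5 + 4)/9) = 1.
  m_4 = 9*1 - 4 = 5, d_4 = (34 - 5^2)/9 = 9/9 = 1, a_4 = floor((5 + 5)/1) = 10.
  m_5 = 1*10 - 5 = 5, d_5 = (34 - 5^2)/1 = 9/1 = 9: (m_5, d_5) = (m_1, d_1) = (5, 9), so from here the quotients repeat a_1, ..., a_4; the period length is 4.
So sqrt(34) = [5; (1, 4, 1, 10)] with period length k = 4.
k is even, so the fundamental solution of x^2 - 34y^2 = 1 is (p_{k-1}, q_{k-1}) = (p_3, q_3); compute convergents through index 3.
Convergents (p_i = a_i*p_{i-1} + p_{i-2}, q_i = a_i*q_{i-1} + q_{i-2} with p_{-2}=0, p_{-1}=1, q_{-2}=1, q_{-1}=0):
  i=0: a_0=5, p_0 = 5*1 + 0 = 5, q_0 = 5*0 + 1 = 1.
  i=1: a_1=1, p_1 = 1*5 + 1 = 6, q_1 = 1*1 + 0 = 1.
  i=2: a_2=4, p_2 = 4*6 + 5 = 29, q_2 = 4*1 + 1 = 5.
  i=3: a_3=1, p_3 = 1*29 + 6 = 35, q_3 = 1*5 + 1 = 6.
Check: 35^2 - 34*6^2 = 1225 - 1224 = 1, so (x, y) = (35, 6) solves the equation, and by the theorem it is the least positive solution.

(x, y) = (35, 6)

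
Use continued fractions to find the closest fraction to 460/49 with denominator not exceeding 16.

Expand x = 460/49 as a continued fraction with the Euclidean algorithm:
  460 = 9*49 + 19, so a_0 = 9.
  49 = 2*19 + 11, so a_1 = 2.
  19 = 1*11 + 8, so a_2 = 1.
  11 = 1*8 + 3, so a_3 = 1.
  8 = 2*3 + 2, so a_4 = 2.
  3 = 1*2 + 1, so a_5 = 1.
  2 = 2*1 + 0, so a_6 = 2.
so x = [9; 2, 1, 1, 2, 1, 2].
Convergents (p_i = a_i*p_{i-1} + p_{i-2}, q_i = a_i*q_{i-1} + q_{i-2} with p_{-2}=0, p_{-1}=1, q_{-2}=1, q_{-1}=0), until the denominator exceeds 16:
  i=0: a_0=9, p_0 = 9*1 + 0 = 9, q_0 = 9*0 + 1 = 1.
  i=1: a_1=2, p_1 = 2*9 + 1 = 19, q_1 = 2*1 + 0 = 2.
  i=2: a_2=1, p_2 = 1*19 + 9 = 28, q_2 = 1*2 + 1 = 3.
  i=3: a_3=1, p_3 = 1*28 + 19 = 47, q_3 = 1*3 + 2 = 5.
  i=4: a_4=2, p_4 = 2*47 + 28 = 122, q_4 = 2*5 + 3 = 13.
  i=5: a_5=1, p_5 = 1*122 + 47 = 169, q_5 = 1*13 + 5 = 18.
q_5 = 18 > 16, so the last convergent with denominator <= 16 is p_4/q_4 = 122/13.
The closest fraction with denominator <= 16 is either p_4/q_4 or the intermediate fraction (k*p_4 + p_3)/(k*q_4 + q_3) with the largest k >= 1 whose denominator stays <= 16; these approach x as k grows, and every other convergent or intermediate fraction in range is farther away.
Largest k: floor((16 - q_3)/q_4) = floor((16 - 5)/13) = 0.
Since k = 0, no intermediate fraction beyond p_4/q_4 has denominator <= 16, so the convergent 122/13 is the closest (its error is |460*13 - 122*49|/(49*13) = 2/637).

122/13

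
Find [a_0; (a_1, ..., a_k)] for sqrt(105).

[10; (4, 20)]

Write x_i = (sqrt(105) + m_i)/d_i with (m_0, d_0) = (0, 1). a_0 = floor(sqrt(105)) = 10, since 10^2 = 100 <= 105 < 121 = 11^2.
Iterate m_{i+1} = d_i*a_i - m_i, d_{i+1} = (105 - m_{i+1}^2)/d_i, a_{i+1} = floor((a_0 + m_{i+1})/d_{i+1}):
  m_1 = 1*10 - 0 = 10, d_1 = (105 - 10^2)/1 = 5/1 = 5, a_1 = floor((10 + 10)/5) = 4.
  m_2 = 5*4 - 10 = 10, d_2 = (105 - 10^2)/5 = 5/5 = 1, a_2 = floor((10 + 10)/1) = 20.
  m_3 = 1*20 - 10 = 10, d_3 = (105 - 10^2)/1 = 5/1 = 5: (m_3, d_3) = (m_1, d_1) = (10, 5), so from here the quotients repeat a_1, a_2; the period length is 2.
Hence the expansion of sqrt(105) is a_0 = 10 followed by the repeating block 4, 20 (period 2).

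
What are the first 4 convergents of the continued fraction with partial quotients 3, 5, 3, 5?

Using the convergent recurrence p_i = a_i*p_{i-1} + p_{i-2}, q_i = a_i*q_{i-1} + q_{i-2} with p_{-2}=0, p_{-1}=1, q_{-2}=1, q_{-1}=0:
  i=0: a_0=3, p_0 = 3*1 + 0 = 3, q_0 = 3*0 + 1 = 1.
  i=1: a_1=5, p_1 = 5*3 + 1 = 16, q_1 = 5*1 + 0 = 5.
  i=2: a_2=3, p_2 = 3*16 + 3 = 51, q_2 = 3*5 + 1 = 16.
  i=3: a_3=5, p_3 = 5*51 + 16 = 271, q_3 = 5*16 + 5 = 85.

3/1, 16/5, 51/16, 271/85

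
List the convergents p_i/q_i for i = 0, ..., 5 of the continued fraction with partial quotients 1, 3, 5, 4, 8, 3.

Using the convergent recurrence p_i = a_i*p_{i-1} + p_{i-2}, q_i = a_i*q_{i-1} + q_{i-2} with p_{-2}=0, p_{-1}=1, q_{-2}=1, q_{-1}=0:
  i=0: a_0=1, p_0 = 1*1 + 0 = 1, q_0 = 1*0 + 1 = 1.
  i=1: a_1=3, p_1 = 3*1 + 1 = 4, q_1 = 3*1 + 0 = 3.
  i=2: a_2=5, p_2 = 5*4 + 1 = 21, q_2 = 5*3 + 1 = 16.
  i=3: a_3=4, p_3 = 4*21 + 4 = 88, q_3 = 4*16 + 3 = 67.
  i=4: a_4=8, p_4 = 8*88 + 21 = 725, q_4 = 8*67 + 16 = 552.
  i=5: a_5=3, p_5 = 3*725 + 88 = 2263, q_5 = 3*552 + 67 = 1723.

1/1, 4/3, 21/16, 88/67, 725/552, 2263/1723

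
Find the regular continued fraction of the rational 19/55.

[0; 2, 1, 8, 2]

Run the Euclidean algorithm on 19 and 55; the successive quotients are the partial quotients a_0, a_1, ... (each step inverts the fractional part left over by the previous one):
  19 = 0*55 + 19, so a_0 = 0.
  55 = 2*19 + 17, so a_1 = 2.
  19 = 1*17 + 2, so a_2 = 1.
  17 = 8*2 + 1, so a_3 = 8.
  2 = 2*1 + 0, so a_4 = 2.
The remainder reaches 0 after 5 divisions, so the expansion has 5 partial quotients, read off in order.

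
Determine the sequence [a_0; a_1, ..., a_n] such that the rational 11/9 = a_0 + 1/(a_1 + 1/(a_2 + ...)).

[1; 4, 2]

Run the Euclidean algorithm on 11 and 9; the successive quotients are the partial quotients a_0, a_1, ... (each step inverts the fractional part left over by the previous one):
  11 = 1*9 + 2, so a_0 = 1.
  9 = 4*2 + 1, so a_1 = 4.
  2 = 2*1 + 0, so a_2 = 2.
The remainder reaches 0 after 3 divisions, so the expansion has 3 partial quotients, read off in order.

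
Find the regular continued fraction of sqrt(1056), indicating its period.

Write x_i = (sqrt(1056) + m_i)/d_i with (m_0, d_0) = (0, 1). a_0 = floor(sqrt(1056)) = 32, since 32^2 = 1024 <= 1056 < 1089 = 33^2.
Iterate m_{i+1} = d_i*a_i - m_i, d_{i+1} = (1056 - m_{i+1}^2)/d_i, a_{i+1} = floor((a_0 + m_{i+1})/d_{i+1}):
  m_1 = 1*32 - 0 = 32, d_1 = (1056 - 32^2)/1 = 32/1 = 32, a_1 = floor((32 + 32)/32) = 2.
  m_2 = 32*2 - 32 = 32, d_2 = (1056 - 32^2)/32 = 32/32 = 1, a_2 = floor((32 + 32)/1) = 64.
  m_3 = 1*64 - 32 = 32, d_3 = (1056 - 32^2)/1 = 32/1 = 32: (m_3, d_3) = (m_1, d_1) = (32, 32), so from here the quotients repeat a_1, a_2; the period length is 2.
Hence the expansion of sqrt(1056) is a_0 = 32 followed by the repeating block 2, 64 (period 2).

[32; (2, 64)]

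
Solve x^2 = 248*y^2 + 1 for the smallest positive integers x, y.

(x, y) = (63, 4)

First expand sqrt(248) as a continued fraction. With x_i = (sqrt(248) + m_i)/d_i and (m_0, d_0) = (0, 1): a_0 = floor(sqrt(248)) = 15, since 15^2 = 225 <= 248 < 256 = 16^2.
Iterate m_{i+1} = d_i*a_i - m_i, d_{i+1} = (248 - m_{i+1}^2)/d_i, a_{i+1} = floor((a_0 + m_{i+1})/d_{i+1}):
  m_1 = 1*15 - 0 = 15, d_1 = (248 - 15^2)/1 = 23/1 = 23, a_1 = floor((15 + 15)/23) = 1.
  m_2 = 23*1 - 15 = 8, d_2 = (248 - 8^2)/23 = 184/23 = 8, a_2 = floor((15 + 8)/8) = 2.
  m_3 = 8*2 - 8 = 8, d_3 = (248 - 8^2)/8 = 184/8 = 23, a_3 = floor((15 + 8)/23) = 1.
  m_4 = 23*1 - 8 = 15, d_4 = (248 - 15^2)/23 = 23/23 = 1, a_4 = floor((15 + 15)/1) = 30.
  m_5 = 1*30 - 15 = 15, d_5 = (248 - 15^2)/1 = 23/1 = 23: (m_5, d_5) = (m_1, d_1) = (15, 23), so from here the quotients repeat a_1, ..., a_4; the period length is 4.
So sqrt(248) = [15; (1, 2, 1, 30)] with period length k = 4.
k is even, so the fundamental solution of x^2 - 248y^2 = 1 is (p_{k-1}, q_{k-1}) = (p_3, q_3); compute convergents through index 3.
Convergents (p_i = a_i*p_{i-1} + p_{i-2}, q_i = a_i*q_{i-1} + q_{i-2} with p_{-2}=0, p_{-1}=1, q_{-2}=1, q_{-1}=0):
  i=0: a_0=15, p_0 = 15*1 + 0 = 15, q_0 = 15*0 + 1 = 1.
  i=1: a_1=1, p_1 = 1*15 + 1 = 16, q_1 = 1*1 + 0 = 1.
  i=2: a_2=2, p_2 = 2*16 + 15 = 47, q_2 = 2*1 + 1 = 3.
  i=3: a_3=1, p_3 = 1*47 + 16 = 63, q_3 = 1*3 + 1 = 4.
Check: 63^2 - 248*4^2 = 3969 - 3968 = 1, so (x, y) = (63, 4) solves the equation, and by the theorem it is the least positive solution.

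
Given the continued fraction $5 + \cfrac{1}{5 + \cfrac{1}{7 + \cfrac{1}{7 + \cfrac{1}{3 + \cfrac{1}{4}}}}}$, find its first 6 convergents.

5/1, 26/5, 187/36, 1335/257, 4192/807, 18103/3485

Using the convergent recurrence p_i = a_i*p_{i-1} + p_{i-2}, q_i = a_i*q_{i-1} + q_{i-2} with p_{-2}=0, p_{-1}=1, q_{-2}=1, q_{-1}=0:
  i=0: a_0=5, p_0 = 5*1 + 0 = 5, q_0 = 5*0 + 1 = 1.
  i=1: a_1=5, p_1 = 5*5 + 1 = 26, q_1 = 5*1 + 0 = 5.
  i=2: a_2=7, p_2 = 7*26 + 5 = 187, q_2 = 7*5 + 1 = 36.
  i=3: a_3=7, p_3 = 7*187 + 26 = 1335, q_3 = 7*36 + 5 = 257.
  i=4: a_4=3, p_4 = 3*1335 + 187 = 4192, q_4 = 3*257 + 36 = 807.
  i=5: a_5=4, p_5 = 4*4192 + 1335 = 18103, q_5 = 4*807 + 257 = 3485.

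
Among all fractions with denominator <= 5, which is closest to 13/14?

1/1

Expand x = 13/14 as a continued fraction with the Euclidean algorithm:
  13 = 0*14 + 13, so a_0 = 0.
  14 = 1*13 + 1, so a_1 = 1.
  13 = 13*1 + 0, so a_2 = 13.
so x = [0; 1, 13].
Convergents (p_i = a_i*p_{i-1} + p_{i-2}, q_i = a_i*q_{i-1} + q_{i-2} with p_{-2}=0, p_{-1}=1, q_{-2}=1, q_{-1}=0), until the denominator exceeds 5:
  i=0: a_0=0, p_0 = 0*1 + 0 = 0, q_0 = 0*0 + 1 = 1.
  i=1: a_1=1, p_1 = 1*0 + 1 = 1, q_1 = 1*1 + 0 = 1.
  i=2: a_2=13, p_2 = 13*1 + 0 = 13, q_2 = 13*1 + 1 = 14.
q_2 = 14 > 5, so the last convergent with denominator <= 5 is p_1/q_1 = 1/1.
The closest fraction with denominator <= 5 is either p_1/q_1 or the intermediate fraction (k*p_1 + p_0)/(k*q_1 + q_0) with the largest k >= 1 whose denominator stays <= 5; these approach x as k grows, and every other convergent or intermediate fraction in range is farther away.
Largest k: floor((5 - q_0)/q_1) = floor((5 - 1)/1) = 4.
That gives (4*1 + 0)/(4*1 + 1) = 4/5.
Compare the errors: |x - 1/1| = |13*1 - 1*14|/(14*1) = 1/14, and |x - 4/5| = |13*5 - 4*14|/(14*5) = 9/70.
Cross-multiplying, 1*70 = 70 < 126 = 9*14, so 1/14 is smaller: the convergent 1/1 is closer to x than 4/5.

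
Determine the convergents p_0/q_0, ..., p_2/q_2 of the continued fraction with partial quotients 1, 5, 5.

Using the convergent recurrence p_i = a_i*p_{i-1} + p_{i-2}, q_i = a_i*q_{i-1} + q_{i-2} with p_{-2}=0, p_{-1}=1, q_{-2}=1, q_{-1}=0:
  i=0: a_0=1, p_0 = 1*1 + 0 = 1, q_0 = 1*0 + 1 = 1.
  i=1: a_1=5, p_1 = 5*1 + 1 = 6, q_1 = 5*1 + 0 = 5.
  i=2: a_2=5, p_2 = 5*6 + 1 = 31, q_2 = 5*5 + 1 = 26.

1/1, 6/5, 31/26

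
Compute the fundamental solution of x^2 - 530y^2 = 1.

First expand sqrt(530) as a continued fraction. With x_i = (sqrt(530) + m_i)/d_i and (m_0, d_0) = (0, 1): a_0 = floor(sqrt(530)) = 23, since 23^2 = 529 <= 530 < 576 = 24^2.
Iterate m_{i+1} = d_i*a_i - m_i, d_{i+1} = (530 - m_{i+1}^2)/d_i, a_{i+1} = floor((a_0 + m_{i+1})/d_{i+1}):
  m_1 = 1*23 - 0 = 23, d_1 = (530 - 23^2)/1 = 1/1 = 1, a_1 = floor((23 + 23)/1) = 46.
  m_2 = 1*46 - 23 = 23, d_2 = (530 - 23^2)/1 = 1/1 = 1: (m_2, d_2) = (m_1, d_1) = (23, 1), so from here the quotient a_1 repeats; the period length is 1.
So sqrt(530) = [23; (46)] with period length k = 1.
k is odd, so (p_{k-1}, q_{k-1}) only solves x^2 - 530y^2 = -1 and the fundamental solution of x^2 - 530y^2 = 1 is (p_{2k-1}, q_{2k-1}) = (p_1, q_1); compute convergents through index 1, running through the period twice.
Convergents (p_i = a_i*p_{i-1} + p_{i-2}, q_i = a_i*q_{i-1} + q_{i-2} with p_{-2}=0, p_{-1}=1, q_{-2}=1, q_{-1}=0):
  i=0: a_0=23, p_0 = 23*1 + 0 = 23, q_0 = 23*0 + 1 = 1.
  i=1: a_1=46, p_1 = 46*23 + 1 = 1059, q_1 = 46*1 + 0 = 46.
Indeed p_0^2 - 530*q_0^2 = 529 - 530 = -1, not +1.
Check: 1059^2 - 530*46^2 = 1121481 - 1121480 = 1, so (x, y) = (1059, 46) solves the equation, and by the theorem it is the least positive solution.

(x, y) = (1059, 46)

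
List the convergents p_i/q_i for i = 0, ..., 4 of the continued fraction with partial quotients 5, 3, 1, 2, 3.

5/1, 16/3, 21/4, 58/11, 195/37

Using the convergent recurrence p_i = a_i*p_{i-1} + p_{i-2}, q_i = a_i*q_{i-1} + q_{i-2} with p_{-2}=0, p_{-1}=1, q_{-2}=1, q_{-1}=0:
  i=0: a_0=5, p_0 = 5*1 + 0 = 5, q_0 = 5*0 + 1 = 1.
  i=1: a_1=3, p_1 = 3*5 + 1 = 16, q_1 = 3*1 + 0 = 3.
  i=2: a_2=1, p_2 = 1*16 + 5 = 21, q_2 = 1*3 + 1 = 4.
  i=3: a_3=2, p_3 = 2*21 + 16 = 58, q_3 = 2*4 + 3 = 11.
  i=4: a_4=3, p_4 = 3*58 + 21 = 195, q_4 = 3*11 + 4 = 37.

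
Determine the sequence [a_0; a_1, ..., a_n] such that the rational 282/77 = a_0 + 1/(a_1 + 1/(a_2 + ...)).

Run the Euclidean algorithm on 282 and 77; the successive quotients are the partial quotients a_0, a_1, ... (each step inverts the fractional part left over by the previous one):
  282 = 3*77 + 51, so a_0 = 3.
  77 = 1*51 + 26, so a_1 = 1.
  51 = 1*26 + 25, so a_2 = 1.
  26 = 1*25 + 1, so a_3 = 1.
  25 = 25*1 + 0, so a_4 = 25.
The remainder reaches 0 after 5 divisions, so the expansion has 5 partial quotients, read off in order.

[3; 1, 1, 1, 25]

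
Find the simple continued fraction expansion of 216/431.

Run the Euclidean algorithm on 216 and 431; the successive quotients are the partial quotients a_0, a_1, ... (each step inverts the fractional part left over by the previous one):
  216 = 0*431 + 216, so a_0 = 0.
  431 = 1*216 + 215, so a_1 = 1.
  216 = 1*215 + 1, so a_2 = 1.
  215 = 215*1 + 0, so a_3 = 215.
The remainder reaches 0 after 4 divisions, so the expansion has 4 partial quotients, read off in order.

[0; 1, 1, 215]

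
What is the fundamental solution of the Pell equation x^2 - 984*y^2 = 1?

(x, y) = (88805, 2831)

First expand sqrt(984) as a continued fraction. With x_i = (sqrt(984) + m_i)/d_i and (m_0, d_0) = (0, 1): a_0 = floor(sqrt(984)) = 31, since 31^2 = 961 <= 984 < 1024 = 32^2.
Iterate m_{i+1} = d_i*a_i - m_i, d_{i+1} = (984 - m_{i+1}^2)/d_i, a_{i+1} = floor((a_0 + m_{i+1})/d_{i+1}):
  m_1 = 1*31 - 0 = 31, d_1 = (984 - 31^2)/1 = 23/1 = 23, a_1 = floor((31 + 31)/23) = 2.
  m_2 = 23*2 - 31 = 15, d_2 = (984 - 15^2)/23 = 759/23 = 33, a_2 = floor((31 + 15)/33) = 1.
  m_3 = 33*1 - 15 = 18, d_3 = (984 - 18^2)/33 = 660/33 = 20, a_3 = floor((31 + 18)/20) = 2.
  m_4 = 20*2 - 18 = 22, d_4 = (984 - 22^2)/20 = 500/20 = 25, a_4 = floor((31 + 22)/25) = 2.
  m_5 = 25*2 - 22 = 28, d_5 = (984 - 28^2)/25 = 200/25 = 8, a_5 = floor((31 + 28)/8) = 7.
  m_6 = 8*7 - 28 = 28, d_6 = (984 - 28^2)/8 = 200/8 = 25, a_6 = floor((31 + 28)/25) = 2.
  m_7 = 25*2 - 28 = 22, d_7 = (984 - 22^2)/25 = 500/25 = 20, a_7 = floor((31 + 22)/20) = 2.
  m_8 = 20*2 - 22 = 18, d_8 = (984 - 18^2)/20 = 660/20 = 33, a_8 = floor((31 + 18)/33) = 1.
  m_9 = 33*1 - 18 = 15, d_9 = (984 - 15^2)/33 = 759/33 = 23, a_9 = floor((31 + 15)/23) = 2.
  m_10 = 23*2 - 15 = 31, d_10 = (984 - 31^2)/23 = 23/23 = 1, a_10 = floor((31 + 31)/1) = 62.
  m_11 = 1*62 - 31 = 31, d_11 = (984 - 31^2)/1 = 23/1 = 23: (m_11, d_11) = (m_1, d_1) = (31, 23), so from here the quotients repeat a_1, ..., a_10; the period length is 10.
So sqrt(984) = [31; (2, 1, 2, 2, 7, 2, 2, 1, 2, 62)] with period length k = 10.
k is even, so the fundamental solution of x^2 - 984y^2 = 1 is (p_{k-1}, q_{k-1}) = (p_9, q_9); compute convergents through index 9.
Convergents (p_i = a_i*p_{i-1} + p_{i-2}, q_i = a_i*q_{i-1} + q_{i-2} with p_{-2}=0, p_{-1}=1, q_{-2}=1, q_{-1}=0):
  i=0: a_0=31, p_0 = 31*1 + 0 = 31, q_0 = 31*0 + 1 = 1.
  i=1: a_1=2, p_1 = 2*31 + 1 = 63, q_1 = 2*1 + 0 = 2.
  i=2: a_2=1, p_2 = 1*63 + 31 = 94, q_2 = 1*2 + 1 = 3.
  i=3: a_3=2, p_3 = 2*94 + 63 = 251, q_3 = 2*3 + 2 = 8.
  i=4: a_4=2, p_4 = 2*251 + 94 = 596, q_4 = 2*8 + 3 = 19.
  i=5: a_5=7, p_5 = 7*596 + 251 = 4423, q_5 = 7*19 + 8 = 141.
  i=6: a_6=2, p_6 = 2*4423 + 596 = 9442, q_6 = 2*141 + 19 = 301.
  i=7: a_7=2, p_7 = 2*9442 + 4423 = 23307, q_7 = 2*301 + 141 = 743.
  i=8: a_8=1, p_8 = 1*23307 + 9442 = 32749, q_8 = 1*743 + 301 = 1044.
  i=9: a_9=2, p_9 = 2*32749 + 23307 = 88805, q_9 = 2*1044 + 743 = 2831.
Check: 88805^2 - 984*2831^2 = 7886328025 - 7886328024 = 1, so (x, y) = (88805, 2831) solves the equation, and by the theorem it is the least positive solution.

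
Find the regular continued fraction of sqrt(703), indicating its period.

Write x_i = (sqrt(703) + m_i)/d_i with (m_0, d_0) = (0, 1). a_0 = floor(sqrt(703)) = 26, since 26^2 = 676 <= 703 < 729 = 27^2.
Iterate m_{i+1} = d_i*a_i - m_i, d_{i+1} = (703 - m_{i+1}^2)/d_i, a_{i+1} = floor((a_0 + m_{i+1})/d_{i+1}):
  m_1 = 1*26 - 0 = 26, d_1 = (703 - 26^2)/1 = 27/1 = 27, a_1 = floor((26 + 26)/27) = 1.
  m_2 = 27*1 - 26 = 1, d_2 = (703 - 1^2)/27 = 702/27 = 26, a_2 = floor((26 + 1)/26) = 1.
  m_3 = 26*1 - 1 = 25, d_3 = (703 - 25^2)/26 = 78/26 = 3, a_3 = floor((26 + 25)/3) = 17.
  m_4 = 3*17 - 25 = 26, d_4 = (703 - 26^2)/3 = 27/3 = 9, a_4 = floor((26 + 26)/9) = 5.
  m_5 = 9*5 - 26 = 19, d_5 = (703 - 19^2)/9 = 342/9 = 38, a_5 = floor((26 + 19)/38) = 1.
  m_6 = 38*1 - 19 = 19, d_6 = (703 - 19^2)/38 = 342/38 = 9, a_6 = floor((26 + 19)/9) = 5.
  m_7 = 9*5 - 19 = 26, d_7 = (703 - 26^2)/9 = 27/9 = 3, a_7 = floor((26 + 26)/3) = 17.
  m_8 = 3*17 - 26 = 25, d_8 = (703 - 25^2)/3 = 78/3 = 26, a_8 = floor((26 + 25)/26) = 1.
  m_9 = 26*1 - 25 = 1, d_9 = (703 - 1^2)/26 = 702/26 = 27, a_9 = floor((26 + 1)/27) = 1.
  m_10 = 27*1 - 1 = 26, d_10 = (703 - 26^2)/27 = 27/27 = 1, a_10 = floor((26 + 26)/1) = 52.
  m_11 = 1*52 - 26 = 26, d_11 = (703 - 26^2)/1 = 27/1 = 27: (m_11, d_11) = (m_1, d_1) = (26, 27), so from here the quotients repeat a_1, ..., a_10; the period length is 10.
Hence the expansion of sqrt(703) is a_0 = 26 followed by the repeating block 1, 1, 17, 5, 1, 5, 17, 1, 1, 52 (period 10).

[26; (1, 1, 17, 5, 1, 5, 17, 1, 1, 52)]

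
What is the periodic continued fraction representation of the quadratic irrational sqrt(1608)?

[40; (10, 80)]

Write x_i = (sqrt(1608) + m_i)/d_i with (m_0, d_0) = (0, 1). a_0 = floor(sqrt(1608)) = 40, since 40^2 = 1600 <= 1608 < 1681 = 41^2.
Iterate m_{i+1} = d_i*a_i - m_i, d_{i+1} = (1608 - m_{i+1}^2)/d_i, a_{i+1} = floor((a_0 + m_{i+1})/d_{i+1}):
  m_1 = 1*40 - 0 = 40, d_1 = (1608 - 40^2)/1 = 8/1 = 8, a_1 = floor((40 + 40)/8) = 10.
  m_2 = 8*10 - 40 = 40, d_2 = (1608 - 40^2)/8 = 8/8 = 1, a_2 = floor((40 + 40)/1) = 80.
  m_3 = 1*80 - 40 = 40, d_3 = (1608 - 40^2)/1 = 8/1 = 8: (m_3, d_3) = (m_1, d_1) = (40, 8), so from here the quotients repeat a_1, a_2; the period length is 2.
Hence the expansion of sqrt(1608) is a_0 = 40 followed by the repeating block 10, 80 (period 2).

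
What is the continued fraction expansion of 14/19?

[0; 1, 2, 1, 4]

Run the Euclidean algorithm on 14 and 19; the successive quotients are the partial quotients a_0, a_1, ... (each step inverts the fractional part left over by the previous one):
  14 = 0*19 + 14, so a_0 = 0.
  19 = 1*14 + 5, so a_1 = 1.
  14 = 2*5 + 4, so a_2 = 2.
  5 = 1*4 + 1, so a_3 = 1.
  4 = 4*1 + 0, so a_4 = 4.
The remainder reaches 0 after 5 divisions, so the expansion has 5 partial quotients, read off in order.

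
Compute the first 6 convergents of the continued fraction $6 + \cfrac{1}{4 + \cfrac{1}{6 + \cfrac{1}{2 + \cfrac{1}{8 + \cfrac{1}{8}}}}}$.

Using the convergent recurrence p_i = a_i*p_{i-1} + p_{i-2}, q_i = a_i*q_{i-1} + q_{i-2} with p_{-2}=0, p_{-1}=1, q_{-2}=1, q_{-1}=0:
  i=0: a_0=6, p_0 = 6*1 + 0 = 6, q_0 = 6*0 + 1 = 1.
  i=1: a_1=4, p_1 = 4*6 + 1 = 25, q_1 = 4*1 + 0 = 4.
  i=2: a_2=6, p_2 = 6*25 + 6 = 156, q_2 = 6*4 + 1 = 25.
  i=3: a_3=2, p_3 = 2*156 + 25 = 337, q_3 = 2*25 + 4 = 54.
  i=4: a_4=8, p_4 = 8*337 + 156 = 2852, q_4 = 8*54 + 25 = 457.
  i=5: a_5=8, p_5 = 8*2852 + 337 = 23153, q_5 = 8*457 + 54 = 3710.

6/1, 25/4, 156/25, 337/54, 2852/457, 23153/3710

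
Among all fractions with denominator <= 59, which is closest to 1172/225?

Expand x = 1172/225 as a continued fraction with the Euclidean algorithm:
  1172 = 5*225 + 47, so a_0 = 5.
  225 = 4*47 + 37, so a_1 = 4.
  47 = 1*37 + 10, so a_2 = 1.
  37 = 3*10 + 7, so a_3 = 3.
  10 = 1*7 + 3, so a_4 = 1.
  7 = 2*3 + 1, so a_5 = 2.
  3 = 3*1 + 0, so a_6 = 3.
so x = [5; 4, 1, 3, 1, 2, 3].
Convergents (p_i = a_i*p_{i-1} + p_{i-2}, q_i = a_i*q_{i-1} + q_{i-2} with p_{-2}=0, p_{-1}=1, q_{-2}=1, q_{-1}=0), until the denominator exceeds 59:
  i=0: a_0=5, p_0 = 5*1 + 0 = 5, q_0 = 5*0 + 1 = 1.
  i=1: a_1=4, p_1 = 4*5 + 1 = 21, q_1 = 4*1 + 0 = 4.
  i=2: a_2=1, p_2 = 1*21 + 5 = 26, q_2 = 1*4 + 1 = 5.
  i=3: a_3=3, p_3 = 3*26 + 21 = 99, q_3 = 3*5 + 4 = 19.
  i=4: a_4=1, p_4 = 1*99 + 26 = 125, q_4 = 1*19 + 5 = 24.
  i=5: a_5=2, p_5 = 2*125 + 99 = 349, q_5 = 2*24 + 19 = 67.
q_5 = 67 > 59, so the last convergent with denominator <= 59 is p_4/q_4 = 125/24.
The closest fraction with denominator <= 59 is either p_4/q_4 or the intermediate fraction (k*p_4 + p_3)/(k*q_4 + q_3) with the largest k >= 1 whose denominator stays <= 59; these approach x as k grows, and every other convergent or intermediate fraction in range is farther away.
Largest k: floor((59 - q_3)/q_4) = floor((59 - 19)/24) = 1.
That gives (1*125 + 99)/(1*24 + 19) = 224/43.
Compare the errors: |x - 125/24| = |1172*24 - 125*225|/(225*24) = 3/5400, and |x - 224/43| = |1172*43 - 224*225|/(225*43) = 4/9675.
Cross-multiplying, 4*5400 = 21600 < 29025 = 3*9675, so 4/9675 is smaller: the intermediate fraction 224/43 is closer to x than 125/24.

224/43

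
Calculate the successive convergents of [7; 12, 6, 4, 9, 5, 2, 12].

Using the convergent recurrence p_i = a_i*p_{i-1} + p_{i-2}, q_i = a_i*q_{i-1} + q_{i-2} with p_{-2}=0, p_{-1}=1, q_{-2}=1, q_{-1}=0:
  i=0: a_0=7, p_0 = 7*1 + 0 = 7, q_0 = 7*0 + 1 = 1.
  i=1: a_1=12, p_1 = 12*7 + 1 = 85, q_1 = 12*1 + 0 = 12.
  i=2: a_2=6, p_2 = 6*85 + 7 = 517, q_2 = 6*12 + 1 = 73.
  i=3: a_3=4, p_3 = 4*517 + 85 = 2153, q_3 = 4*73 + 12 = 304.
  i=4: a_4=9, p_4 = 9*2153 + 517 = 19894, q_4 = 9*304 + 73 = 2809.
  i=5: a_5=5, p_5 = 5*19894 + 2153 = 101623, q_5 = 5*2809 + 304 = 14349.
  i=6: a_6=2, p_6 = 2*101623 + 19894 = 223140, q_6 = 2*14349 + 2809 = 31507.
  i=7: a_7=12, p_7 = 12*223140 + 101623 = 2779303, q_7 = 12*31507 + 14349 = 392433.

7/1, 85/12, 517/73, 2153/304, 19894/2809, 101623/14349, 223140/31507, 2779303/392433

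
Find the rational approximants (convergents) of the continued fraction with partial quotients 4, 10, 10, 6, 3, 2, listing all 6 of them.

4/1, 41/10, 414/101, 2525/616, 7989/1949, 18503/4514

Using the convergent recurrence p_i = a_i*p_{i-1} + p_{i-2}, q_i = a_i*q_{i-1} + q_{i-2} with p_{-2}=0, p_{-1}=1, q_{-2}=1, q_{-1}=0:
  i=0: a_0=4, p_0 = 4*1 + 0 = 4, q_0 = 4*0 + 1 = 1.
  i=1: a_1=10, p_1 = 10*4 + 1 = 41, q_1 = 10*1 + 0 = 10.
  i=2: a_2=10, p_2 = 10*41 + 4 = 414, q_2 = 10*10 + 1 = 101.
  i=3: a_3=6, p_3 = 6*414 + 41 = 2525, q_3 = 6*101 + 10 = 616.
  i=4: a_4=3, p_4 = 3*2525 + 414 = 7989, q_4 = 3*616 + 101 = 1949.
  i=5: a_5=2, p_5 = 2*7989 + 2525 = 18503, q_5 = 2*1949 + 616 = 4514.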